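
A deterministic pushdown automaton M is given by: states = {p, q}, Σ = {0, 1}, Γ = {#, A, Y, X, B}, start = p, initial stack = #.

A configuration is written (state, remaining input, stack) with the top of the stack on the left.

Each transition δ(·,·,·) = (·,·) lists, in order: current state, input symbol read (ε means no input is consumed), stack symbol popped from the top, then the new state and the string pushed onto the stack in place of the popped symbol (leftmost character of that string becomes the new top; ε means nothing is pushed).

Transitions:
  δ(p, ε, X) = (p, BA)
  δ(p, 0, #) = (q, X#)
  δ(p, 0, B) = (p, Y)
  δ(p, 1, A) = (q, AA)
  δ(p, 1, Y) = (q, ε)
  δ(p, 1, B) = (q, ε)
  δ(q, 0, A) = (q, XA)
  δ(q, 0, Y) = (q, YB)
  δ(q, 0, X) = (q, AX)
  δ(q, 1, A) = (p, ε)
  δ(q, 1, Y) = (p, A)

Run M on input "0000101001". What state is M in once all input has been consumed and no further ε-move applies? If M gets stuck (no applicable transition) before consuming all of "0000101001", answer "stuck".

(p, 0000101001, #) ⊢ (q, 000101001, X#) ⊢ (q, 00101001, AX#) ⊢ (q, 0101001, XAX#) ⊢ (q, 101001, AXAX#) ⊢ (p, 01001, XAX#) ⊢ (p, 01001, BAAX#) ⊢ (p, 1001, YAAX#) ⊢ (q, 001, AAX#) ⊢ (q, 01, XAAX#) ⊢ (q, 1, AXAAX#) ⊢ (p, ε, XAAX#) ⊢ (p, ε, BAAAX#)
All input consumed; M is in state p.

p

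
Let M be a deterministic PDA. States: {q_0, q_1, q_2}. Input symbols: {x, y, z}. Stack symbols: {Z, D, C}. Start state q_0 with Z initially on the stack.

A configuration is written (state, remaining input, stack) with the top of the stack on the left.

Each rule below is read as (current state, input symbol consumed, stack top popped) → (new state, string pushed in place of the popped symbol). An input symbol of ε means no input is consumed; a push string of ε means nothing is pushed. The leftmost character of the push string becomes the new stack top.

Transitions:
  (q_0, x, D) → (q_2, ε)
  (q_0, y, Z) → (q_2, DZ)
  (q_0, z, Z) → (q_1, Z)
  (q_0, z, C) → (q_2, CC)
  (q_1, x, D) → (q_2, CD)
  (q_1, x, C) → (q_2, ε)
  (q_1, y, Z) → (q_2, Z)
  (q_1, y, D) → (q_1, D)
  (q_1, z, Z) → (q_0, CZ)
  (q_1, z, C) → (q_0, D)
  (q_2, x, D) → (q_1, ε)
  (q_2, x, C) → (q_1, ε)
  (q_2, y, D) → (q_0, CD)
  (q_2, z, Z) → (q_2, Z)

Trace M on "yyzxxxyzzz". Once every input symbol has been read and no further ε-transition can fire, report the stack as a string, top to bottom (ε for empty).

Z

(q_0, yyzxxxyzzz, Z) ⊢ (q_2, yzxxxyzzz, DZ) ⊢ (q_0, zxxxyzzz, CDZ) ⊢ (q_2, xxxyzzz, CCDZ) ⊢ (q_1, xxyzzz, CDZ) ⊢ (q_2, xyzzz, DZ) ⊢ (q_1, yzzz, Z) ⊢ (q_2, zzz, Z) ⊢ (q_2, zz, Z) ⊢ (q_2, z, Z) ⊢ (q_2, ε, Z)
All input consumed in state q_2 with stack Z.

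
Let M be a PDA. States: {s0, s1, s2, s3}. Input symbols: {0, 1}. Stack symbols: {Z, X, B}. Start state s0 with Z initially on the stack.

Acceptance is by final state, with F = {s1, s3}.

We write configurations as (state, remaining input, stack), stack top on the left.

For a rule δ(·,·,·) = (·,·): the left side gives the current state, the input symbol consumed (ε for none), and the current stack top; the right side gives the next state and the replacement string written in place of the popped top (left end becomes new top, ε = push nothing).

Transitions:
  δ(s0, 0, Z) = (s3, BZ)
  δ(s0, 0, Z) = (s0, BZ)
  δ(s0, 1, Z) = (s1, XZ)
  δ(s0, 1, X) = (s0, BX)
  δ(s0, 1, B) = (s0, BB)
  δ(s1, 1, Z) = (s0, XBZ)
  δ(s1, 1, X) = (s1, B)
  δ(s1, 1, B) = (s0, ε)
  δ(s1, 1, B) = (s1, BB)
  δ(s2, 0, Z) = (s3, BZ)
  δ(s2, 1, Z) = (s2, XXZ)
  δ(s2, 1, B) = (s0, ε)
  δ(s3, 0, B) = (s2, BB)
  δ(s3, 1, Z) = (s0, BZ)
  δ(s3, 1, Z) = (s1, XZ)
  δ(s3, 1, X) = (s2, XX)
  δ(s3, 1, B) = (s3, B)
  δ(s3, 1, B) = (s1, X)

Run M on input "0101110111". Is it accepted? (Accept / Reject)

No computation consumes all input and reaches a final state.

Reject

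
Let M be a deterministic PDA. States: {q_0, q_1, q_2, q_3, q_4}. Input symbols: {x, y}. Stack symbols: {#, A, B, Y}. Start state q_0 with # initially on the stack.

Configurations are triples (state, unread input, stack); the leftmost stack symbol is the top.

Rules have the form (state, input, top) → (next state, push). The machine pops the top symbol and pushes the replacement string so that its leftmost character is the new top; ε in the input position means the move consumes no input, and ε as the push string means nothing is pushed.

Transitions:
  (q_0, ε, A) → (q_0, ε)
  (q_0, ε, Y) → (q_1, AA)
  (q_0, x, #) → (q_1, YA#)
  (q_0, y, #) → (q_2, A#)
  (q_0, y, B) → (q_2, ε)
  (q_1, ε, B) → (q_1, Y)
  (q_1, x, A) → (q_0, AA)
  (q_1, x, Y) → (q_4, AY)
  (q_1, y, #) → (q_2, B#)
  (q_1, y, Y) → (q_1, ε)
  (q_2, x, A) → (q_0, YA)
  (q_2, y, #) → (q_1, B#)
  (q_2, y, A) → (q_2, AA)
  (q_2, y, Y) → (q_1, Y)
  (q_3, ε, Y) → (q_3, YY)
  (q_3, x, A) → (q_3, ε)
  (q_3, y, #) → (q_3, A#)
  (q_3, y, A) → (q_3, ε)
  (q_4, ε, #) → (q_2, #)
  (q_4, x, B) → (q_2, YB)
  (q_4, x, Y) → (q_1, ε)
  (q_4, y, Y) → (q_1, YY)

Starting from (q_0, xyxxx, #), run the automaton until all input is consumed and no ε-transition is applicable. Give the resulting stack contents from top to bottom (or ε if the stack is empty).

AYA#

(q_0, xyxxx, #) ⊢ (q_1, yxxx, YA#) ⊢ (q_1, xxx, A#) ⊢ (q_0, xx, AA#) ⊢ (q_0, xx, A#) ⊢ (q_0, xx, #) ⊢ (q_1, x, YA#) ⊢ (q_4, ε, AYA#)
All input consumed in state q_4 with stack AYA#.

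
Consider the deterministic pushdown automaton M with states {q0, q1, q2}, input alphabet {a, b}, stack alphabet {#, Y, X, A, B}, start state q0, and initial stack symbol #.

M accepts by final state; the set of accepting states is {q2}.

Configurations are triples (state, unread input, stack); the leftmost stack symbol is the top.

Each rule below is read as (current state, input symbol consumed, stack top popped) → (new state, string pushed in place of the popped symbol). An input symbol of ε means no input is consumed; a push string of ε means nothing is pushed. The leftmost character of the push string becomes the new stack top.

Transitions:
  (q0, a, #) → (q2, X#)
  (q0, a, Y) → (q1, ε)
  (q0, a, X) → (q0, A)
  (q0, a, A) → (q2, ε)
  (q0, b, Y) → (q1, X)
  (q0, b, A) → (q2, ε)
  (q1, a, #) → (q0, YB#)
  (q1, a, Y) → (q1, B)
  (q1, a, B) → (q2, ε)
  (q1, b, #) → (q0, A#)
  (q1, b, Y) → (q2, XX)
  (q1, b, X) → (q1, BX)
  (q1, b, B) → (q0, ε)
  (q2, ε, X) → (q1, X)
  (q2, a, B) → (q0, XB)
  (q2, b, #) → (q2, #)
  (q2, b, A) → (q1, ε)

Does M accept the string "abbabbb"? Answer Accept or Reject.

(q0, abbabbb, #)
  read a, top #: go to q2, push X# → (q2, bbabbb, X#)
  ε-move, top X: go to q1, push X → (q1, bbabbb, X#)
  read b, top X: go to q1, push BX → (q1, babbb, BX#)
  read b, top B: go to q0, push ε → (q0, abbb, X#)
  read a, top X: go to q0, push A → (q0, bbb, A#)
  read b, top A: go to q2, push ε → (q2, bb, #)
  read b, top #: go to q2, push # → (q2, b, #)
  read b, top #: go to q2, push # → (q2, ε, #)
All input consumed; state q2 ∈ F.

Accept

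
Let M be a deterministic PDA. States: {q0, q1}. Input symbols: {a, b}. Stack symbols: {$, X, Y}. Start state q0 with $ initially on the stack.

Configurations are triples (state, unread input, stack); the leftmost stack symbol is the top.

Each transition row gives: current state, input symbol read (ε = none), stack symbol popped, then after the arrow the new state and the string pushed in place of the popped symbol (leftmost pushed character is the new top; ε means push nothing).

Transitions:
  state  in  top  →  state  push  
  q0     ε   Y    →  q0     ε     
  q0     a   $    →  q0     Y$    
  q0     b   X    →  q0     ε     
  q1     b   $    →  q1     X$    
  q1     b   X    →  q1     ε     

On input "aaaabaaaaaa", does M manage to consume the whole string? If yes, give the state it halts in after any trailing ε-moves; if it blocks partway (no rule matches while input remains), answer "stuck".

stuck

(q0, aaaabaaaaaa, $)
  read a, top $: go to q0, push Y$ → (q0, aaabaaaaaa, Y$)
  ε-move, top Y: go to q0, push ε → (q0, aaabaaaaaa, $)
  read a, top $: go to q0, push Y$ → (q0, aabaaaaaa, Y$)
  ε-move, top Y: go to q0, push ε → (q0, aabaaaaaa, $)
  read a, top $: go to q0, push Y$ → (q0, abaaaaaa, Y$)
  ε-move, top Y: go to q0, push ε → (q0, abaaaaaa, $)
  read a, top $: go to q0, push Y$ → (q0, baaaaaa, Y$)
  ε-move, top Y: go to q0, push ε → (q0, baaaaaa, $)
No transition for (q0, b, top $); M blocks with input baaaaaa remaining.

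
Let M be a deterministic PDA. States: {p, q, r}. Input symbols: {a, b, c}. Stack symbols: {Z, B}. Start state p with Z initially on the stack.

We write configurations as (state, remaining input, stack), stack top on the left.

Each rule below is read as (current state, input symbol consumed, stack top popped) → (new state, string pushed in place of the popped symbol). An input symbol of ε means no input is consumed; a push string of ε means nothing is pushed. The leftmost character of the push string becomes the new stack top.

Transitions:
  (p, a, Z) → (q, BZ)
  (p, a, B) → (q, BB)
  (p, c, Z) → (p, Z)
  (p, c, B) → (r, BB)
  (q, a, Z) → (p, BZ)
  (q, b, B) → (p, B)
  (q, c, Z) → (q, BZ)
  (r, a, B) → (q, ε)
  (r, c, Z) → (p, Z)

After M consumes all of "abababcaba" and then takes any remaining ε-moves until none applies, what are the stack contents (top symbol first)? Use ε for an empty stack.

BBBBZ

(p, abababcaba, Z) ⊢ (q, bababcaba, BZ) ⊢ (p, ababcaba, BZ) ⊢ (q, babcaba, BBZ) ⊢ (p, abcaba, BBZ) ⊢ (q, bcaba, BBBZ) ⊢ (p, caba, BBBZ) ⊢ (r, aba, BBBBZ) ⊢ (q, ba, BBBZ) ⊢ (p, a, BBBZ) ⊢ (q, ε, BBBBZ)
All input consumed in state q with stack BBBBZ.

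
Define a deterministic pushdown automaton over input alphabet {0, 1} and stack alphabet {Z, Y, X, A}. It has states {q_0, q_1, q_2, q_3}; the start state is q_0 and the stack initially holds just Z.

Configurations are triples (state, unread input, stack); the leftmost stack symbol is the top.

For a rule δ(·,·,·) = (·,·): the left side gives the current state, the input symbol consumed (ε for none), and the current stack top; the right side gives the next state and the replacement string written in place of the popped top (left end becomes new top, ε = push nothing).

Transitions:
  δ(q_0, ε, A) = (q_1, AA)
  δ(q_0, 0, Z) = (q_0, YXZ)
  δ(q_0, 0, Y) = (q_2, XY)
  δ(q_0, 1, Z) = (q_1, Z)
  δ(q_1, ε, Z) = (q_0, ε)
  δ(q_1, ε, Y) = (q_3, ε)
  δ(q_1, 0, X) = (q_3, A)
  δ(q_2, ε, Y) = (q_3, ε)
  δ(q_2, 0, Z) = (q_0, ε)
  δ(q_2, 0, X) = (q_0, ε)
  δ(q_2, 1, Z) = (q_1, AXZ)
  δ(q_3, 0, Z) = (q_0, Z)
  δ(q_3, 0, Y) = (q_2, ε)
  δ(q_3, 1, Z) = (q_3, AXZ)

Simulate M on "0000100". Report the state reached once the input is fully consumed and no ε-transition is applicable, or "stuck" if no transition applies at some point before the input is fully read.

(q_0, 0000100, Z)
  read 0, top Z: go to q_0, push YXZ → (q_0, 000100, YXZ)
  read 0, top Y: go to q_2, push XY → (q_2, 00100, XYXZ)
  read 0, top X: go to q_0, push ε → (q_0, 0100, YXZ)
  read 0, top Y: go to q_2, push XY → (q_2, 100, XYXZ)
No transition for (q_2, 1, top X); M blocks with input 100 remaining.

stuck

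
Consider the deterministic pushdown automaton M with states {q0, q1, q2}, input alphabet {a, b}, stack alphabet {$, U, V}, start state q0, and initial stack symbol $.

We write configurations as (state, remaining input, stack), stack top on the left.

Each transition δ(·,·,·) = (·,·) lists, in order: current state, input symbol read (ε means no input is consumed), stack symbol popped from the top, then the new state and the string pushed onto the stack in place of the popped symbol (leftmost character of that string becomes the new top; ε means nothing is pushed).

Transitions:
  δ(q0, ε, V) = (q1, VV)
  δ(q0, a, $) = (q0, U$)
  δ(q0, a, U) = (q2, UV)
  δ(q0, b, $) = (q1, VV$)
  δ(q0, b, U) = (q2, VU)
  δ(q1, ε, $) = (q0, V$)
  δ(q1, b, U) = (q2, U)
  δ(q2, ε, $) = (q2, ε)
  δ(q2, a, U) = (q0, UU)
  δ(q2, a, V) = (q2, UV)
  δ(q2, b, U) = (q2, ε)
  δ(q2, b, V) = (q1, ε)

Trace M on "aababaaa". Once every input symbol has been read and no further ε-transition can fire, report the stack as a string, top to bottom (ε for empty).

(q0, aababaaa, $) ⊢ (q0, ababaaa, U$) ⊢ (q2, babaaa, UV$) ⊢ (q2, abaaa, V$) ⊢ (q2, baaa, UV$) ⊢ (q2, aaa, V$) ⊢ (q2, aa, UV$) ⊢ (q0, a, UUV$) ⊢ (q2, ε, UVUV$)
All input consumed in state q2 with stack UVUV$.

UVUV$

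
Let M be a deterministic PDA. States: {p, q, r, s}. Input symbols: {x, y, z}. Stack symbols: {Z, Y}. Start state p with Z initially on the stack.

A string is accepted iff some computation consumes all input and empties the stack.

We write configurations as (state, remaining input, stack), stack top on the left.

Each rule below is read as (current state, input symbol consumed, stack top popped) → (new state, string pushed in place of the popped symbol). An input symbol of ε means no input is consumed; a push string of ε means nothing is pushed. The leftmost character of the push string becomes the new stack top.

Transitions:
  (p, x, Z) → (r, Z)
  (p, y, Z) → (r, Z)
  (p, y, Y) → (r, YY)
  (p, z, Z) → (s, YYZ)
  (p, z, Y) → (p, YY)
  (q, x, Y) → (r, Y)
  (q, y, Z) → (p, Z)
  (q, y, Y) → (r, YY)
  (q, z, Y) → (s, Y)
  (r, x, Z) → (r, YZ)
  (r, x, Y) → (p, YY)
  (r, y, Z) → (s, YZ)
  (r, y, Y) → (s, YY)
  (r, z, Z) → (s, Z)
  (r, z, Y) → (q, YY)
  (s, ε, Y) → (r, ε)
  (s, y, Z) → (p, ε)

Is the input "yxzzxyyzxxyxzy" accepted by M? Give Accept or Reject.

Reject

(p, yxzzxyyzxxyxzy, Z)
  read y, top Z: go to r, push Z → (r, xzzxyyzxxyxzy, Z)
  read x, top Z: go to r, push YZ → (r, zzxyyzxxyxzy, YZ)
  read z, top Y: go to q, push YY → (q, zxyyzxxyxzy, YYZ)
  read z, top Y: go to s, push Y → (s, xyyzxxyxzy, YYZ)
  ε-move, top Y: go to r, push ε → (r, xyyzxxyxzy, YZ)
  read x, top Y: go to p, push YY → (p, yyzxxyxzy, YYZ)
  read y, top Y: go to r, push YY → (r, yzxxyxzy, YYYZ)
  read y, top Y: go to s, push YY → (s, zxxyxzy, YYYYZ)
  ε-move, top Y: go to r, push ε → (r, zxxyxzy, YYYZ)
  read z, top Y: go to q, push YY → (q, xxyxzy, YYYYZ)
  read x, top Y: go to r, push Y → (r, xyxzy, YYYYZ)
  read x, top Y: go to p, push YY → (p, yxzy, YYYYYZ)
  read y, top Y: go to r, push YY → (r, xzy, YYYYYYZ)
  read x, top Y: go to p, push YY → (p, zy, YYYYYYYZ)
  read z, top Y: go to p, push YY → (p, y, YYYYYYYYZ)
  read y, top Y: go to r, push YY → (r, ε, YYYYYYYYYZ)
All input consumed; stack is YYYYYYYYYZ, not empty, and no further ε-move applies.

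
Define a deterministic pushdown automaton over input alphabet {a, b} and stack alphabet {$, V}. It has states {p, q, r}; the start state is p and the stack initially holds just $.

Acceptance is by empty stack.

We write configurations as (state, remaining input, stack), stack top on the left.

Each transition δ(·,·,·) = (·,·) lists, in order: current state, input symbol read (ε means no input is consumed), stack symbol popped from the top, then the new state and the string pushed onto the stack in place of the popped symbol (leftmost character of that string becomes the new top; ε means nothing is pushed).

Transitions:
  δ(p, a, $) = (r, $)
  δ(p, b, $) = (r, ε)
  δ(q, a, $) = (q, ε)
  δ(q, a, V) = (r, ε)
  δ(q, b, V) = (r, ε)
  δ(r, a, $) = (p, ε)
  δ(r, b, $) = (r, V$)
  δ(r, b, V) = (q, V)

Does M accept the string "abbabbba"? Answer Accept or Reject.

Accept

(p, abbabbba, $)
  read a, top $: go to r, push $ → (r, bbabbba, $)
  read b, top $: go to r, push V$ → (r, babbba, V$)
  read b, top V: go to q, push V → (q, abbba, V$)
  read a, top V: go to r, push ε → (r, bbba, $)
  read b, top $: go to r, push V$ → (r, bba, V$)
  read b, top V: go to q, push V → (q, ba, V$)
  read b, top V: go to r, push ε → (r, a, $)
  read a, top $: go to p, push ε → (p, ε, ε)
All input consumed and the stack is empty.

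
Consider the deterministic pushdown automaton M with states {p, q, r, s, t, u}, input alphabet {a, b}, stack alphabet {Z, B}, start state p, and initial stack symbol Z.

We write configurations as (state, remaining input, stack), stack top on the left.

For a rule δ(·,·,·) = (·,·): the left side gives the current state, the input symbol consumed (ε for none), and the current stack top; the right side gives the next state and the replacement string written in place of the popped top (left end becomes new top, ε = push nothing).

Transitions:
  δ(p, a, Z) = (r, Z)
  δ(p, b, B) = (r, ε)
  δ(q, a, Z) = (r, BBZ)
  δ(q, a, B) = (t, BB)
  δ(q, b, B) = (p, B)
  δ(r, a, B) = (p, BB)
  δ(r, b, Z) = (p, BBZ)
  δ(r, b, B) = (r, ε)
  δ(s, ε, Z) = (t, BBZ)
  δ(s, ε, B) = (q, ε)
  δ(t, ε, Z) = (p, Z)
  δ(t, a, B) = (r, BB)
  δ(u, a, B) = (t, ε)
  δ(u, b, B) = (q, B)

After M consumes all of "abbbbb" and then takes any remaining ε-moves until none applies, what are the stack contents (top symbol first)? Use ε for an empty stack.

BZ

(p, abbbbb, Z)
  read a, top Z: go to r, push Z → (r, bbbbb, Z)
  read b, top Z: go to p, push BBZ → (p, bbbb, BBZ)
  read b, top B: go to r, push ε → (r, bbb, BZ)
  read b, top B: go to r, push ε → (r, bb, Z)
  read b, top Z: go to p, push BBZ → (p, b, BBZ)
  read b, top B: go to r, push ε → (r, ε, BZ)
All input consumed in state r with stack BZ.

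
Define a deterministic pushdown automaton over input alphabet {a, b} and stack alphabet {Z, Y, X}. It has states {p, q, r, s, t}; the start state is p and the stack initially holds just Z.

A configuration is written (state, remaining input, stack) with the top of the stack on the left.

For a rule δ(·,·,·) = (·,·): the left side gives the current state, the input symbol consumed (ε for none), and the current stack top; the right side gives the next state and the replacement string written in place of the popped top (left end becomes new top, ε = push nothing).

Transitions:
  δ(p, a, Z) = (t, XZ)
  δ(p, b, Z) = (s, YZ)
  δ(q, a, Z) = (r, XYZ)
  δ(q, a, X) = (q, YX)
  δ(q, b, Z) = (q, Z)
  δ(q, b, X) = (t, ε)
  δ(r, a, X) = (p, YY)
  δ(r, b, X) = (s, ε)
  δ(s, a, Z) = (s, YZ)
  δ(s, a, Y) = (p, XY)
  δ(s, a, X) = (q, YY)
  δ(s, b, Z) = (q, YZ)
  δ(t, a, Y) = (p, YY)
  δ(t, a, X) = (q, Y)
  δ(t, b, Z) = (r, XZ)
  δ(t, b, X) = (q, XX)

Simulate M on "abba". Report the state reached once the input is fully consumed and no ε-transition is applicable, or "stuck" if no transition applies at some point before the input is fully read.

(p, abba, Z)
  read a, top Z: go to t, push XZ → (t, bba, XZ)
  read b, top X: go to q, push XX → (q, ba, XXZ)
  read b, top X: go to t, push ε → (t, a, XZ)
  read a, top X: go to q, push Y → (q, ε, YZ)
All input consumed; M is in state q.

q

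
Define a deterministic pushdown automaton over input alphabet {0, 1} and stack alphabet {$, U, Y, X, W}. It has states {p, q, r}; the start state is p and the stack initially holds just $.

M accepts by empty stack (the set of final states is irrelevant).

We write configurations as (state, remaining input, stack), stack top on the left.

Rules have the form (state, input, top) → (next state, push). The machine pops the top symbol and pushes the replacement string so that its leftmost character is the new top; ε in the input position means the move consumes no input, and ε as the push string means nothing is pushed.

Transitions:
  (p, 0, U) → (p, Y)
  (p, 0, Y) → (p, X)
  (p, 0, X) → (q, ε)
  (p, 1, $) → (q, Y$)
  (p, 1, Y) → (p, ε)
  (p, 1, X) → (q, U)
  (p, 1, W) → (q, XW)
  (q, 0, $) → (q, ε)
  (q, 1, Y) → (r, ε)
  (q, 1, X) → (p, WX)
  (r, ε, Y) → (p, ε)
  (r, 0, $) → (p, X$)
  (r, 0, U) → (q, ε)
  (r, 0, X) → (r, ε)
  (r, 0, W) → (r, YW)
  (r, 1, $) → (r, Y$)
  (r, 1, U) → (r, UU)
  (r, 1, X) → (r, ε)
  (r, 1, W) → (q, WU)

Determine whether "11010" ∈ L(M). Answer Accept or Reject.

Reject

(p, 11010, $) ⊢ (q, 1010, Y$) ⊢ (r, 010, $) ⊢ (p, 10, X$) ⊢ (q, 0, U$)
No transition applies at (q, 0, U$); input not fully consumed.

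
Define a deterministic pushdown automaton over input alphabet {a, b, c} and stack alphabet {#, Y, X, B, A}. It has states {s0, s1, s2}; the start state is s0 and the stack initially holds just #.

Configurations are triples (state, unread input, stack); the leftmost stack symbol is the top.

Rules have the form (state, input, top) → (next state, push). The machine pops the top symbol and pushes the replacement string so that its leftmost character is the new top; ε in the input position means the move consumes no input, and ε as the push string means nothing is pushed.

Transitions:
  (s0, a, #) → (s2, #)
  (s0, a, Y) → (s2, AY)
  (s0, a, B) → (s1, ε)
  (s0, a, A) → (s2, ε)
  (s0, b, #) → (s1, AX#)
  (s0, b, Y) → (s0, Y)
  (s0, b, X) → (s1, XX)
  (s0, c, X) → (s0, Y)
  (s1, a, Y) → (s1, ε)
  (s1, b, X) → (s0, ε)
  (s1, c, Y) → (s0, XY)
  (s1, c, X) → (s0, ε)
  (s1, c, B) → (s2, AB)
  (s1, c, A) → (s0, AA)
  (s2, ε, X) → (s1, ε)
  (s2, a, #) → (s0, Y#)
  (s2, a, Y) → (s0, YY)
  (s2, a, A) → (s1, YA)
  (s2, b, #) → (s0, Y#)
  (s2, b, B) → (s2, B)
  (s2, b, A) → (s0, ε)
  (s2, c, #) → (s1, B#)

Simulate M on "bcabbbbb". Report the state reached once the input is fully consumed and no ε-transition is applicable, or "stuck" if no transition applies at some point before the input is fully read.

s0

(s0, bcabbbbb, #) ⊢ (s1, cabbbbb, AX#) ⊢ (s0, abbbbb, AAX#) ⊢ (s2, bbbbb, AX#) ⊢ (s0, bbbb, X#) ⊢ (s1, bbb, XX#) ⊢ (s0, bb, X#) ⊢ (s1, b, XX#) ⊢ (s0, ε, X#)
All input consumed; M is in state s0.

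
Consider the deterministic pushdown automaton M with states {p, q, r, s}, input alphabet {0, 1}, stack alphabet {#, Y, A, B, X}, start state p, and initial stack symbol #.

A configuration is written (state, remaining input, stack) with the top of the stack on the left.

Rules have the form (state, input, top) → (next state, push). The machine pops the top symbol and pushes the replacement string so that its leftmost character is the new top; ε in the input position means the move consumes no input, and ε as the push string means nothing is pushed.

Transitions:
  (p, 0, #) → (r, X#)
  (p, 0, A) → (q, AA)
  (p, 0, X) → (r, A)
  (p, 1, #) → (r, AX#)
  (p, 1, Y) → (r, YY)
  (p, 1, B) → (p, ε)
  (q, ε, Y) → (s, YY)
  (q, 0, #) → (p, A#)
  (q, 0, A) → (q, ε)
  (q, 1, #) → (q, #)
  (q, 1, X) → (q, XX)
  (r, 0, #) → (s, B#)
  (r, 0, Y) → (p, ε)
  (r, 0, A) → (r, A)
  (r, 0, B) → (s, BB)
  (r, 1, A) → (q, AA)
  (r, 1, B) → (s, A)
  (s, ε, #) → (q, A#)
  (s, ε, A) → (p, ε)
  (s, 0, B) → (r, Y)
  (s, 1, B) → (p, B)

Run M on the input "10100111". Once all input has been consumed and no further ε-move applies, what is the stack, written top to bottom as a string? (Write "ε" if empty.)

(p, 10100111, #)
  read 1, top #: go to r, push AX# → (r, 0100111, AX#)
  read 0, top A: go to r, push A → (r, 100111, AX#)
  read 1, top A: go to q, push AA → (q, 00111, AAX#)
  read 0, top A: go to q, push ε → (q, 0111, AX#)
  read 0, top A: go to q, push ε → (q, 111, X#)
  read 1, top X: go to q, push XX → (q, 11, XX#)
  read 1, top X: go to q, push XX → (q, 1, XXX#)
  read 1, top X: go to q, push XX → (q, ε, XXXX#)
All input consumed in state q with stack XXXX#.

XXXX#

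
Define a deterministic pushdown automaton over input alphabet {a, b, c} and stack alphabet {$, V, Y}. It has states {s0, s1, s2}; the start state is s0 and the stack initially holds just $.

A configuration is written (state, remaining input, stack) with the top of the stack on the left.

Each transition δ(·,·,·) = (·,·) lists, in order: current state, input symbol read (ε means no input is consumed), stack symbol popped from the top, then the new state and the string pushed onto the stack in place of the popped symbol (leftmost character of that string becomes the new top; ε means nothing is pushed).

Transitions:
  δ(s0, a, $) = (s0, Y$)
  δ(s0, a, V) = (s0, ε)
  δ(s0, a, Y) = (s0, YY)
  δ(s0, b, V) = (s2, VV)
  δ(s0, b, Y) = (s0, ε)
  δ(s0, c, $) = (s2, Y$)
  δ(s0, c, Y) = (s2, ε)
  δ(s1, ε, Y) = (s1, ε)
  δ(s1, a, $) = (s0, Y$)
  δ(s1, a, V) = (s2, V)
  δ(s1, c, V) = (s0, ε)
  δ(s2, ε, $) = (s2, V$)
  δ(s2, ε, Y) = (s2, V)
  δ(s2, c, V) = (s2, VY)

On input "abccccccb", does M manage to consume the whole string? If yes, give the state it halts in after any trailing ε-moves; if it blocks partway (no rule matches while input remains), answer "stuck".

(s0, abccccccb, $)
  read a, top $: go to s0, push Y$ → (s0, bccccccb, Y$)
  read b, top Y: go to s0, push ε → (s0, ccccccb, $)
  read c, top $: go to s2, push Y$ → (s2, cccccb, Y$)
  ε-move, top Y: go to s2, push V → (s2, cccccb, V$)
  read c, top V: go to s2, push VY → (s2, ccccb, VY$)
  read c, top V: go to s2, push VY → (s2, cccb, VYY$)
  read c, top V: go to s2, push VY → (s2, ccb, VYYY$)
  read c, top V: go to s2, push VY → (s2, cb, VYYYY$)
  read c, top V: go to s2, push VY → (s2, b, VYYYYY$)
No transition for (s2, b, top V); M blocks with input b remaining.

stuck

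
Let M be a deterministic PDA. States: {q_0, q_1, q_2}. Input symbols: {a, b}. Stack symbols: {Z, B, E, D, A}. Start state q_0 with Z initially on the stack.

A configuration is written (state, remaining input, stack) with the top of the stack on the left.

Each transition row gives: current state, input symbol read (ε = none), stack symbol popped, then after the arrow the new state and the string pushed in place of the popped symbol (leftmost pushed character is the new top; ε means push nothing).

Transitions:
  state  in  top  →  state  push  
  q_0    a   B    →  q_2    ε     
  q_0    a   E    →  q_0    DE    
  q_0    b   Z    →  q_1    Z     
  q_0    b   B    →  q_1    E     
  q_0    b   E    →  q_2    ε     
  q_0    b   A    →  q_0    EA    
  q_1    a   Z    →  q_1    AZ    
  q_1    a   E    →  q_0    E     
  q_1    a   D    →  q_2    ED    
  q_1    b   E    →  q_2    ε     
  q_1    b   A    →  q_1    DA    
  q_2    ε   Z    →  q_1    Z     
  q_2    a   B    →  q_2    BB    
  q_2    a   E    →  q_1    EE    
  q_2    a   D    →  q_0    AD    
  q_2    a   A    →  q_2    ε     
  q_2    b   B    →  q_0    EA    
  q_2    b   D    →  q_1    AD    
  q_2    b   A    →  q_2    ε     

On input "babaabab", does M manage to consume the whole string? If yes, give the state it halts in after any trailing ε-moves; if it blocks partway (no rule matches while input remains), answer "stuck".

q_2

(q_0, babaabab, Z) ⊢ (q_1, abaabab, Z) ⊢ (q_1, baabab, AZ) ⊢ (q_1, aabab, DAZ) ⊢ (q_2, abab, EDAZ) ⊢ (q_1, bab, EEDAZ) ⊢ (q_2, ab, EDAZ) ⊢ (q_1, b, EEDAZ) ⊢ (q_2, ε, EDAZ)
All input consumed; M is in state q_2.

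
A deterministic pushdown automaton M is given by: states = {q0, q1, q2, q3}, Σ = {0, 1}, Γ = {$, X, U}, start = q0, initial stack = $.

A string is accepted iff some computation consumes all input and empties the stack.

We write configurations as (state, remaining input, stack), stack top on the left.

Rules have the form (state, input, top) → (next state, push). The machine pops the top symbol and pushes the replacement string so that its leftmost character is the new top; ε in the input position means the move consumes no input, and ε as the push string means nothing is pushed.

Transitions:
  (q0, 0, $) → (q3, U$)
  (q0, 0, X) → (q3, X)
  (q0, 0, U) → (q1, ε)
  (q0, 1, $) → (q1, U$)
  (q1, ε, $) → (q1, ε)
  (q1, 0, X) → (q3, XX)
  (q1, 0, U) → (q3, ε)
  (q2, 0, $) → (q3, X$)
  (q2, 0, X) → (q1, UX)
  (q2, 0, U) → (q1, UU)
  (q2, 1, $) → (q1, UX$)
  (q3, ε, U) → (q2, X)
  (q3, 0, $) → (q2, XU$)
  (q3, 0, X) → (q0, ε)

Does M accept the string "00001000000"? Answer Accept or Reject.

Accept

(q0, 00001000000, $)
  read 0, top $: go to q3, push U$ → (q3, 0001000000, U$)
  ε-move, top U: go to q2, push X → (q2, 0001000000, X$)
  read 0, top X: go to q1, push UX → (q1, 001000000, UX$)
  read 0, top U: go to q3, push ε → (q3, 01000000, X$)
  read 0, top X: go to q0, push ε → (q0, 1000000, $)
  read 1, top $: go to q1, push U$ → (q1, 000000, U$)
  read 0, top U: go to q3, push ε → (q3, 00000, $)
  read 0, top $: go to q2, push XU$ → (q2, 0000, XU$)
  read 0, top X: go to q1, push UX → (q1, 000, UXU$)
  read 0, top U: go to q3, push ε → (q3, 00, XU$)
  read 0, top X: go to q0, push ε → (q0, 0, U$)
  read 0, top U: go to q1, push ε → (q1, ε, $)
  ε-move, top $: go to q1, push ε → (q1, ε, ε)
All input consumed and the stack is empty.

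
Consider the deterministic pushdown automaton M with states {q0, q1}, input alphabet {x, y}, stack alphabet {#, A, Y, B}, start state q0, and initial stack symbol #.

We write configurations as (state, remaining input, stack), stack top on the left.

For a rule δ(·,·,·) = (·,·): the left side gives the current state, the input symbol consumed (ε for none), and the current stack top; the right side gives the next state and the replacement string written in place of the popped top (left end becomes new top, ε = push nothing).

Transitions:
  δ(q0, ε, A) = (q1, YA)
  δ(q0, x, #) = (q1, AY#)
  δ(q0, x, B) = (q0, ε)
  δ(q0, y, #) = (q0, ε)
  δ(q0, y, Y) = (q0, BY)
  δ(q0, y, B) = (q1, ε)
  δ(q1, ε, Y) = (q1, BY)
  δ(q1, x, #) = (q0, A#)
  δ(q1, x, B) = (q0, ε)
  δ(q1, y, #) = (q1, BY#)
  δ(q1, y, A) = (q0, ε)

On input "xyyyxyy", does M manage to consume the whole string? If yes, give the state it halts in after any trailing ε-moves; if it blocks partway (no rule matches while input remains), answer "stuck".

(q0, xyyyxyy, #)
  read x, top #: go to q1, push AY# → (q1, yyyxyy, AY#)
  read y, top A: go to q0, push ε → (q0, yyxyy, Y#)
  read y, top Y: go to q0, push BY → (q0, yxyy, BY#)
  read y, top B: go to q1, push ε → (q1, xyy, Y#)
  ε-move, top Y: go to q1, push BY → (q1, xyy, BY#)
  read x, top B: go to q0, push ε → (q0, yy, Y#)
  read y, top Y: go to q0, push BY → (q0, y, BY#)
  read y, top B: go to q1, push ε → (q1, ε, Y#)
  ε-move, top Y: go to q1, push BY → (q1, ε, BY#)
All input consumed; M is in state q1.

q1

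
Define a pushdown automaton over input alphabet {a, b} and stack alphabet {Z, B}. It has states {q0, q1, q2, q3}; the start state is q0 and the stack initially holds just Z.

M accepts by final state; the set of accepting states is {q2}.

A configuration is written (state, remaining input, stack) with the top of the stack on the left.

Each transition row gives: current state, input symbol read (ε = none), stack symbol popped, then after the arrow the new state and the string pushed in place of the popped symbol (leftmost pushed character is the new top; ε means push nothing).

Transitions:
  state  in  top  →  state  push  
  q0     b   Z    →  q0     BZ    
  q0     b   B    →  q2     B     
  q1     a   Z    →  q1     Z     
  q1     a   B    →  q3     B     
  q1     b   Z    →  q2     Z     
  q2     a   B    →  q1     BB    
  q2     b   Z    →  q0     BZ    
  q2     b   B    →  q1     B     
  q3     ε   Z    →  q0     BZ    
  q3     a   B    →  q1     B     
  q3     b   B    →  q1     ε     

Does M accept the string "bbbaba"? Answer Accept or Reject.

Reject

No computation consumes all input and reaches a final state.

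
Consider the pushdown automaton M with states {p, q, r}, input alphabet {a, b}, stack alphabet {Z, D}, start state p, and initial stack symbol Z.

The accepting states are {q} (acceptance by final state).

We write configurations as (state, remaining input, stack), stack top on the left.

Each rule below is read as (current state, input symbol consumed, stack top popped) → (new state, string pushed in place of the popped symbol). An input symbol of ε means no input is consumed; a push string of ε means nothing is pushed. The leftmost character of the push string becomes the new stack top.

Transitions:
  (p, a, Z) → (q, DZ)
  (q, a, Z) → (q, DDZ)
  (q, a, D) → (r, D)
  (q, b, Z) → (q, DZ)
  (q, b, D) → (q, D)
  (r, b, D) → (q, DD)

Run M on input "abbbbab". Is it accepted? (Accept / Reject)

Accept

One accepting computation: (p, abbbbab, Z) ⊢ (q, bbbbab, DZ) ⊢ (q, bbbab, DZ) ⊢ (q, bbab, DZ) ⊢ (q, bab, DZ) ⊢ (q, ab, DZ) ⊢ (r, b, DZ) ⊢ (q, ε, DDZ)
All input consumed and state q ∈ F.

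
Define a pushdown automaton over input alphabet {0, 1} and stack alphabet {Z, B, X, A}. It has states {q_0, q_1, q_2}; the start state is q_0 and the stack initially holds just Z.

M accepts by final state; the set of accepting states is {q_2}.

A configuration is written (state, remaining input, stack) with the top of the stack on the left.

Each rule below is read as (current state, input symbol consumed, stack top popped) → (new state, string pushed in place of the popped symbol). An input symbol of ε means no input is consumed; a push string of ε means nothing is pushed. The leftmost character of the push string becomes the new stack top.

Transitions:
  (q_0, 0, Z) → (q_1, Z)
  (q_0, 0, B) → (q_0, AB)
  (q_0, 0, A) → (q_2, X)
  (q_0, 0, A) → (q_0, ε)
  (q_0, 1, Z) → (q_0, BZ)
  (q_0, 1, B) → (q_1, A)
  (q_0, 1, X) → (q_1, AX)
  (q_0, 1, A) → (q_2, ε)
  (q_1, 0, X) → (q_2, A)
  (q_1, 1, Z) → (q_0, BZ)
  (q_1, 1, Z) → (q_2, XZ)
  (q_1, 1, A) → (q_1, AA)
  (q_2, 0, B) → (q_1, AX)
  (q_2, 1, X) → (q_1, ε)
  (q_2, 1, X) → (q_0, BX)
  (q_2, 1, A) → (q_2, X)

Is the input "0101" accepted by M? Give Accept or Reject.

One accepting computation: (q_0, 0101, Z) ⊢ (q_1, 101, Z) ⊢ (q_0, 01, BZ) ⊢ (q_0, 1, ABZ) ⊢ (q_2, ε, BZ)
All input consumed and state q_2 ∈ F.

Accept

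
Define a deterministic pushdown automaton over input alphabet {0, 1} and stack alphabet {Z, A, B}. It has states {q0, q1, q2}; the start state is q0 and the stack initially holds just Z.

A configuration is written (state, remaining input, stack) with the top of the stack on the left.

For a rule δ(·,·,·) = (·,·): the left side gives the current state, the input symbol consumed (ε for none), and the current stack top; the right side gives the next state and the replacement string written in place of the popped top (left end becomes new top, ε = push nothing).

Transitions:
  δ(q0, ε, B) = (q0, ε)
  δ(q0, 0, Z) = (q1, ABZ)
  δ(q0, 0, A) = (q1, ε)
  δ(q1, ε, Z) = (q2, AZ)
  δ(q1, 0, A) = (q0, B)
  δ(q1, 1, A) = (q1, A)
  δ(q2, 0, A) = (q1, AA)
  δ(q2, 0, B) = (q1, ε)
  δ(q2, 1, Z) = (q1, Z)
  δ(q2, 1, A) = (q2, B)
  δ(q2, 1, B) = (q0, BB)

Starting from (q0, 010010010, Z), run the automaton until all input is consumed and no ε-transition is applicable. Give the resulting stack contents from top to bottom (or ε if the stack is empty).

Z

(q0, 010010010, Z) ⊢ (q1, 10010010, ABZ) ⊢ (q1, 0010010, ABZ) ⊢ (q0, 010010, BBZ) ⊢ (q0, 010010, BZ) ⊢ (q0, 010010, Z) ⊢ (q1, 10010, ABZ) ⊢ (q1, 0010, ABZ) ⊢ (q0, 010, BBZ) ⊢ (q0, 010, BZ) ⊢ (q0, 010, Z) ⊢ (q1, 10, ABZ) ⊢ (q1, 0, ABZ) ⊢ (q0, ε, BBZ) ⊢ (q0, ε, BZ) ⊢ (q0, ε, Z)
All input consumed in state q0 with stack Z.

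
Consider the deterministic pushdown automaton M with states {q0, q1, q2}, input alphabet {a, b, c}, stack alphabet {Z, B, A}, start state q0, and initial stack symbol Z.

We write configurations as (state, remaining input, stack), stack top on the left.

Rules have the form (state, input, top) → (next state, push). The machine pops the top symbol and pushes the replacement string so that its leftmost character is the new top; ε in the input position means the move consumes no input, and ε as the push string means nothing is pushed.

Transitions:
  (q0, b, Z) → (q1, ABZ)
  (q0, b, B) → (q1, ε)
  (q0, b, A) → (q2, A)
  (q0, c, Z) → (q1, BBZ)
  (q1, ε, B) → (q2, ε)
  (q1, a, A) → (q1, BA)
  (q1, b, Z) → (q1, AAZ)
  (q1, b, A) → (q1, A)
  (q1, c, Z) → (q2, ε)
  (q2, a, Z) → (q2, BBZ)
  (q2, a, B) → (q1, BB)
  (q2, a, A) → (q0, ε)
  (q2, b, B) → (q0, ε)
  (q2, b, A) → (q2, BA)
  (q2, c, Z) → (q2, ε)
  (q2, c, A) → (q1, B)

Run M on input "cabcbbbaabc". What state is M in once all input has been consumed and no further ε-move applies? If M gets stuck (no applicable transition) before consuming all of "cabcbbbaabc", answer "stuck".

q2

(q0, cabcbbbaabc, Z)
  read c, top Z: go to q1, push BBZ → (q1, abcbbbaabc, BBZ)
  ε-move, top B: go to q2, push ε → (q2, abcbbbaabc, BZ)
  read a, top B: go to q1, push BB → (q1, bcbbbaabc, BBZ)
  ε-move, top B: go to q2, push ε → (q2, bcbbbaabc, BZ)
  read b, top B: go to q0, push ε → (q0, cbbbaabc, Z)
  read c, top Z: go to q1, push BBZ → (q1, bbbaabc, BBZ)
  ε-move, top B: go to q2, push ε → (q2, bbbaabc, BZ)
  read b, top B: go to q0, push ε → (q0, bbaabc, Z)
  read b, top Z: go to q1, push ABZ → (q1, baabc, ABZ)
  read b, top A: go to q1, push A → (q1, aabc, ABZ)
  read a, top A: go to q1, push BA → (q1, abc, BABZ)
  ε-move, top B: go to q2, push ε → (q2, abc, ABZ)
  read a, top A: go to q0, push ε → (q0, bc, BZ)
  read b, top B: go to q1, push ε → (q1, c, Z)
  read c, top Z: go to q2, push ε → (q2, ε, ε)
All input consumed; M is in state q2.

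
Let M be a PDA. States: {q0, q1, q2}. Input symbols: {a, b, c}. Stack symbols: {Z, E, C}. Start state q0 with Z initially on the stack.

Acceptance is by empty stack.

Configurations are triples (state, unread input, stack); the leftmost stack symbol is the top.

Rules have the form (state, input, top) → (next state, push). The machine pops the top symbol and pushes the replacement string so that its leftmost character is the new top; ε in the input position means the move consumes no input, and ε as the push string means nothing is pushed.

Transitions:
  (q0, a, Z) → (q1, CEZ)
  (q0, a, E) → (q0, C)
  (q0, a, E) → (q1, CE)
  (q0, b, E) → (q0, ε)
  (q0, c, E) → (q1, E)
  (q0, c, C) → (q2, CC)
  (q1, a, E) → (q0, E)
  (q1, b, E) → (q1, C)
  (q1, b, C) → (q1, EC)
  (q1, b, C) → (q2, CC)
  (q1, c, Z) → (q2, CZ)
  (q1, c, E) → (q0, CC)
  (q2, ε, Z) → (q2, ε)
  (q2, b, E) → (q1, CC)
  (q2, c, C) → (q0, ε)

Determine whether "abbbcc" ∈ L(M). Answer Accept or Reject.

Reject

No computation consumes all input and empties the stack.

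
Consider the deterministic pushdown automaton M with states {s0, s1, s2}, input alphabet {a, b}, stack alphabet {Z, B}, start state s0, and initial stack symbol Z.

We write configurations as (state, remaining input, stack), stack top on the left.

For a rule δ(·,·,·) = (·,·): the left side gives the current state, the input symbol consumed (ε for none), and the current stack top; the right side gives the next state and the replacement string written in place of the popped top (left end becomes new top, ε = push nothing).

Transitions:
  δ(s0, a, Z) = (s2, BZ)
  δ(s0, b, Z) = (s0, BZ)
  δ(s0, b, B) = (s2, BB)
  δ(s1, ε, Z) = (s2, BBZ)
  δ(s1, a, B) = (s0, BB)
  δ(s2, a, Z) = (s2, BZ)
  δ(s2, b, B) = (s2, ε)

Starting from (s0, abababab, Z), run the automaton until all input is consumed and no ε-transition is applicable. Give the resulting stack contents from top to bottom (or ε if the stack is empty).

(s0, abababab, Z)
  read a, top Z: go to s2, push BZ → (s2, bababab, BZ)
  read b, top B: go to s2, push ε → (s2, ababab, Z)
  read a, top Z: go to s2, push BZ → (s2, babab, BZ)
  read b, top B: go to s2, push ε → (s2, abab, Z)
  read a, top Z: go to s2, push BZ → (s2, bab, BZ)
  read b, top B: go to s2, push ε → (s2, ab, Z)
  read a, top Z: go to s2, push BZ → (s2, b, BZ)
  read b, top B: go to s2, push ε → (s2, ε, Z)
All input consumed in state s2 with stack Z.

Z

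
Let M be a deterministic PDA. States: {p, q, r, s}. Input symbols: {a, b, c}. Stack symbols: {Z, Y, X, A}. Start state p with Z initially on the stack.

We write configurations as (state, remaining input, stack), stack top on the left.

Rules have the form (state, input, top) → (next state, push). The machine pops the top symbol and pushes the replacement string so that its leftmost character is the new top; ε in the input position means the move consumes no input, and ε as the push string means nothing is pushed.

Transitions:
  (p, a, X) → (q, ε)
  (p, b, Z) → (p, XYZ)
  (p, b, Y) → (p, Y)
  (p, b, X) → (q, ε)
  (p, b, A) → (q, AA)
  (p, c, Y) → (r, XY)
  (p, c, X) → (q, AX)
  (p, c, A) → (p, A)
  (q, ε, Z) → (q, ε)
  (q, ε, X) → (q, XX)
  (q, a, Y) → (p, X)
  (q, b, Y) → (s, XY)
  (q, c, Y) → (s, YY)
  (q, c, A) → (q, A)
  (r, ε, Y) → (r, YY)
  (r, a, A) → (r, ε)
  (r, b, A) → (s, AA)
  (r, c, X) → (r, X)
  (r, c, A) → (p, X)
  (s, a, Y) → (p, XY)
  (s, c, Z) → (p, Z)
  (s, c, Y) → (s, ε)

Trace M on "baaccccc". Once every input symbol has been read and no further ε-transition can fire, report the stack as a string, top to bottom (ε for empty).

AXZ

(p, baaccccc, Z)
  read b, top Z: go to p, push XYZ → (p, aaccccc, XYZ)
  read a, top X: go to q, push ε → (q, accccc, YZ)
  read a, top Y: go to p, push X → (p, ccccc, XZ)
  read c, top X: go to q, push AX → (q, cccc, AXZ)
  read c, top A: go to q, push A → (q, ccc, AXZ)
  read c, top A: go to q, push A → (q, cc, AXZ)
  read c, top A: go to q, push A → (q, c, AXZ)
  read c, top A: go to q, push A → (q, ε, AXZ)
All input consumed in state q with stack AXZ.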